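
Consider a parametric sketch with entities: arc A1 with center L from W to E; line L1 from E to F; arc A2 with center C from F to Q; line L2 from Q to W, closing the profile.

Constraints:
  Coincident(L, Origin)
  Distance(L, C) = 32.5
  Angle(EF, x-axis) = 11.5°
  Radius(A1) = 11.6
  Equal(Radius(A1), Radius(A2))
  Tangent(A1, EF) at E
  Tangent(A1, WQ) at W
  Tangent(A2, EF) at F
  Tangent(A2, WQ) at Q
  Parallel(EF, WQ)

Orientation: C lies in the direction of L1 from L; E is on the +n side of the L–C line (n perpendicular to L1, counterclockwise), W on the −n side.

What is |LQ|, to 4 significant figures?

34.51

Tangency of A1 to both parallel lines with radius 11.6 puts E and W at L ± 11.6·n: E = (-2.313, 11.37), W = (2.313, -11.37). Equal radii place F and Q the same way about C: F = C + 11.6·n = (29.53, 17.85), Q = C − 11.6·n = (34.16, -4.888). Then |LQ| = |Q − L| = 34.51.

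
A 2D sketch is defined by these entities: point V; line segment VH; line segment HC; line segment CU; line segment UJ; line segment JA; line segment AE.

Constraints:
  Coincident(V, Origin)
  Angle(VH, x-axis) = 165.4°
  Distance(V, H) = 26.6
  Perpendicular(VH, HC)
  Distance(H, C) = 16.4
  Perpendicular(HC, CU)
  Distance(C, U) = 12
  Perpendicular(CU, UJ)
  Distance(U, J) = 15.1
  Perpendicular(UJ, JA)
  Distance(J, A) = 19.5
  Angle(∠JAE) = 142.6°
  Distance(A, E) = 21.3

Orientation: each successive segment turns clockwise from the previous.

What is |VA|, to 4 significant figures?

34.12

CU ⟂ UJ, so UJ runs at -104.6°; with |UJ| = 15.1, J = (-13.80, 4.938). The perpendicularity gives JA at right angles to UJ, so JA runs at 165.4°; with |JA| = 19.5, A = (-32.67, 9.854). Then |VA| = |A − V| = 34.12.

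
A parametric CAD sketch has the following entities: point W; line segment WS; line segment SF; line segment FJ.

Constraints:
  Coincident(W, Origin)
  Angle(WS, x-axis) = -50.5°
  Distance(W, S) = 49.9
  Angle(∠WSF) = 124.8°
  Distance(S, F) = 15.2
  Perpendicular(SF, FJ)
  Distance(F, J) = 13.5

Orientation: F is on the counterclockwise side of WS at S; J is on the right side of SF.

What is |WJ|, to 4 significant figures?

69.82

W is at the origin; WS runs at -50.5° with length 49.9, so S = 49.9·(cos -50.5°, sin -50.5°) = (31.74, -38.50). ∠WSF = 124.8°, so SF runs at -50.5° + (180° − 124.8°) = 4.700° from the x-axis; with |SF| = 15.2, F = S + 15.2·(cos 4.700°, sin 4.700°) = (46.89, -37.26). SF is perpendicular to FJ; with |FJ| = 13.5 on the right of SF, J = F + 13.5·(0.08194, -0.9966) = (48.00, -50.71). Then |WJ| = |J − W| = 69.82.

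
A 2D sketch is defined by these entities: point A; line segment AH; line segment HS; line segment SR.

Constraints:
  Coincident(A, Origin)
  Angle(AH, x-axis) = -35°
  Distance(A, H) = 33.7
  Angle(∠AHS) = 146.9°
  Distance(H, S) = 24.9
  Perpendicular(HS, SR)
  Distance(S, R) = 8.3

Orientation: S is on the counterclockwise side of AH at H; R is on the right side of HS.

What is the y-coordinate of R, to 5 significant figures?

-28.451

A is at the origin; AH runs at -35.0° with length 33.7, so H = 33.7·(cos -35.0°, sin -35.0°) = (27.605, -19.330). ∠AHS = 146.9°, so HS runs at -35.0° + (180° − 146.9°) = -1.9000° from the x-axis; with |HS| = 24.9, S = H + 24.9·(cos -1.9000°, sin -1.9000°) = (52.492, -20.155). The perpendicularity gives SR at right angles to HS; with |SR| = 8.3 on the right of HS, R = S + 8.3·(-0.033155, -0.99945) = (52.217, -28.451). So R.y = -28.451.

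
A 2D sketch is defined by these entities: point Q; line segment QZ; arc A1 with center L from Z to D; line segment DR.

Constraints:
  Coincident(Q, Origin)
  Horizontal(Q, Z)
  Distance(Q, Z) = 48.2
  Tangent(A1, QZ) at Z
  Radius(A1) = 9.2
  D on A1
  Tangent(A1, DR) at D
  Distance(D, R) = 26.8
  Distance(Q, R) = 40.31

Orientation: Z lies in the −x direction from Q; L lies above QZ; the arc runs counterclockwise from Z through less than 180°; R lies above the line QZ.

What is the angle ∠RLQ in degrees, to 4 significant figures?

55.23°

Q is at the origin; Q and Z share the same y with |QZ| = 48.2 and Z on the −x side, so Z = (-48.20, 0.000). Tangency of A1 to QZ means the radius LZ is perpendicular to QZ, so L = Z + (0, 9.2) = (-48.20, 9.200). Since LD ⟂ DR (tangency), |LR| = √(9.2² + 26.8²) = 28.34 regardless of where D sits on A1. So R lies on both circle(Q, 40.31) and circle(L, 28.34); the above-QZ intersection is R = (-27.96, 29.03). D is the foot of the tangent from R: D = (-39.98, 5.076).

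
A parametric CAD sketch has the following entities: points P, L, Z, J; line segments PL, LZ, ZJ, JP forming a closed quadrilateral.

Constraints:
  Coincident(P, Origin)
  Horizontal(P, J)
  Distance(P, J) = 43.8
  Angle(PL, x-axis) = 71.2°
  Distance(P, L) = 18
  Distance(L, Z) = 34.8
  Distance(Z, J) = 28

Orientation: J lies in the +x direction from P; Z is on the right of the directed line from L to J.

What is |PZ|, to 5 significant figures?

24.835

P is at the origin; PJ is horizontal with |PJ| = 43.8 and J in +x, so J = (43.8, 0). PL runs at 71.2° with |PL| = 18.0, so L = (5.8008, 17.040). Z is determined by |LZ| = 34.8 and |ZJ| = 28.0 together: it lies at the intersection of circle(L, 34.8) and circle(J, 28.0). With |LJ| = 41.645, the foot of the radical line on LJ is 25.950 from L and the perpendicular offset is √(34.8² − 25.950²) = 23.187. Taking the right-of-LJ solution: Z = (19.991, -14.736).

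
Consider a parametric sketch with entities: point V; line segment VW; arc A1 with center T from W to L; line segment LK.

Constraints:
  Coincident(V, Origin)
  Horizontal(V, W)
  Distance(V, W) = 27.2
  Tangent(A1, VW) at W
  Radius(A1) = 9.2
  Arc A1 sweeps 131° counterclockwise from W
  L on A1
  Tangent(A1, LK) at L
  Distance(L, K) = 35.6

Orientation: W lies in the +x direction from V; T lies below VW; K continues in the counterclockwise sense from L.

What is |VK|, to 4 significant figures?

60.62

V is at the origin; V and W share the same y with |VW| = 27.2 and W on the +x side, so W = (27.20, 0.000). Tangency of A1 to VW means the radius TW is perpendicular to VW, so T = W + (0, -9.2) = (27.20, -9.200). On A1, W sits at bearing 90° from T; a 131° counterclockwise sweep puts L at bearing 221°, so L = T + 9.2·(cos 221°, sin 221°) = (20.26, -15.24). Since A1 is tangent to LK there, TL ⟂ LK, so LK runs along (−sin 221°, cos 221°); with |LK| = 35.6, K = (43.61, -42.10). Then |VK| = |K − V| = 60.62.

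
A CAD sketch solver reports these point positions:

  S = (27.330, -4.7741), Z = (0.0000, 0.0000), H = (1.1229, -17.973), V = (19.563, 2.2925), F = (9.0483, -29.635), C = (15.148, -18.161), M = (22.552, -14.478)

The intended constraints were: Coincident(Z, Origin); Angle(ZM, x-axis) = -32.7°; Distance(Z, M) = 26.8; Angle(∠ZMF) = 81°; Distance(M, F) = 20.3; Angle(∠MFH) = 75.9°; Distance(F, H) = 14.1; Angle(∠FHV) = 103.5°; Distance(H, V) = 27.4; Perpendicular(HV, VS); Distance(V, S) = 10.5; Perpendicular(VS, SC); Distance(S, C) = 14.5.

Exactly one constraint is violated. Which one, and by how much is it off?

Distance(S, C) = 14.5 — off by 3.60.

Z = (0.00, 0.00) ✓; ZM at -32.70° ✓; |ZM| = 26.80 ✓; ∠ZMF = 81.00° ✓; |MF| = 20.30 ✓; ∠MFH = 75.90° ✓; |FH| = 14.10 ✓; ∠FHV = 103.5° ✓; |HV| = 27.40 ✓; ∠(HV, VS) = 90.00° ✓; |VS| = 10.50 ✓; ∠(VS, SC) = 90.01° ✓; |SC| = 18.10 ✗.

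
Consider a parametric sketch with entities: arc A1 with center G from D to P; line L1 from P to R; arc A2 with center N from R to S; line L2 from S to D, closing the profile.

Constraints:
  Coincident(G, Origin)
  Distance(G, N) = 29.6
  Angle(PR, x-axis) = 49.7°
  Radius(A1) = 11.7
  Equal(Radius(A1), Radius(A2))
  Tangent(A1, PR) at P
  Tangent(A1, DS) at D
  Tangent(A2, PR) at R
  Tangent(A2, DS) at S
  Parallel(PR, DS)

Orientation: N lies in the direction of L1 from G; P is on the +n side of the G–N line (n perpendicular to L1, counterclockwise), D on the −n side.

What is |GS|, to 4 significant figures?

31.83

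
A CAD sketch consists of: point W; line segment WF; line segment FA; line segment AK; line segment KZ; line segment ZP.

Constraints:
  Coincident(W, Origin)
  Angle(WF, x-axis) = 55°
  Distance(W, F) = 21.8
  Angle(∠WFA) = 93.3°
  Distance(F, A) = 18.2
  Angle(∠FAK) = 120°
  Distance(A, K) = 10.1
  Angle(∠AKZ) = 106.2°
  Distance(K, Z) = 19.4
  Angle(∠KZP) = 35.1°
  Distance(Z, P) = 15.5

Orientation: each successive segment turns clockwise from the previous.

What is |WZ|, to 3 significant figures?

11.1

W is at the origin; WF runs at 55.0° with length 21.8, so F = (12.5, 17.9). ∠WFA = 93.3° gives FA at -31.7° from the x-axis; with |FA| = 18.2, A = (28.0, 8.29). ∠FAK = 120.0° gives AK at -91.7° from the x-axis; with |AK| = 10.1, K = (27.7, -1.80). ∠AKZ = 106.2° gives KZ at -166° from the x-axis; with |KZ| = 19.4, Z = (8.91, -6.66). Then |WZ| = |Z − W| = 11.1.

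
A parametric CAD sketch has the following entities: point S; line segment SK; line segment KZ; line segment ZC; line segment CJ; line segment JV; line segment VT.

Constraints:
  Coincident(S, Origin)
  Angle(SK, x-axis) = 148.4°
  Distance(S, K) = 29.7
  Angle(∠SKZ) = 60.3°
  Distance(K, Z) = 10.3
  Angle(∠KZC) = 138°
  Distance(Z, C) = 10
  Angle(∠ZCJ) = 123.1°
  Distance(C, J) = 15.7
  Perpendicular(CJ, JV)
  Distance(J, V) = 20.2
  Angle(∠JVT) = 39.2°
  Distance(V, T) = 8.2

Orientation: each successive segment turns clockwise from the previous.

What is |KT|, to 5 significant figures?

15.136

CJ is perpendicular to JV, so JV runs at -160.20°; with |JV| = 20.2, V = (-20.218, -3.4061). ∠JVT = 39.2° gives VT at 59.000° from the x-axis; with |VT| = 8.2, T = (-15.994, 3.6226). Then |KT| = |T − K| = 15.136.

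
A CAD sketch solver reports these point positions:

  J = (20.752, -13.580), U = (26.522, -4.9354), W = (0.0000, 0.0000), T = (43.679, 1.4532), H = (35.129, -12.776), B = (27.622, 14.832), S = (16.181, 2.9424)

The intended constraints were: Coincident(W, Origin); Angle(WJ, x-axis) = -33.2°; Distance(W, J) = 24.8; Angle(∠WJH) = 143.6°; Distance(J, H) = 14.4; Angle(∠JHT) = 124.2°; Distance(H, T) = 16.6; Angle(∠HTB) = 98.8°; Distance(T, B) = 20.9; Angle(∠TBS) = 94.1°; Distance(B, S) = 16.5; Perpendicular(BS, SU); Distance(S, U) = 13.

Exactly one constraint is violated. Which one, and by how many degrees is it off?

Perpendicular(BS, SU) — off by 6.60°.

W = (0.00, 0.00) ✓; WJ at -33.20° ✓; |WJ| = 24.80 ✓; ∠WJH = 143.6° ✓; |JH| = 14.40 ✓; ∠JHT = 124.2° ✓; |HT| = 16.60 ✓; ∠HTB = 98.80° ✓; |TB| = 20.90 ✓; ∠TBS = 94.10° ✓; |BS| = 16.50 ✓; ∠(BS, SU) = 96.60° ✗; |SU| = 13.00 ✓.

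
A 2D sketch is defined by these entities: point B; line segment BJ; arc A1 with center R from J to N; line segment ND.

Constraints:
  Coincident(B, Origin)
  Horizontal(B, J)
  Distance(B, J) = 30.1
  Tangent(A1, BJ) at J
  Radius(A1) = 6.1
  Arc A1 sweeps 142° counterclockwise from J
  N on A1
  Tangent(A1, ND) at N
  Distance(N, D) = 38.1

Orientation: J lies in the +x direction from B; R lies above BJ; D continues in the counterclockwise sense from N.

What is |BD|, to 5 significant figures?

34.577

B is at the origin; BJ is horizontal with |BJ| = 30.1 and J on the +x side, so J = (30.100, 0.0000). Tangency of A1 to BJ means the radius RJ is perpendicular to BJ, so R = J + (0, 6.1) = (30.100, 6.1000). On A1, J sits at bearing -90° from R; a 142° counterclockwise sweep puts N at bearing 52°, so N = R + 6.1·(cos 52°, sin 52°) = (33.856, 10.907). A1 meets ND tangentially, so RN is at right angles to ND, so ND runs along (−sin 52°, cos 52°); with |ND| = 38.1, D = (3.8323, 34.364). Then |BD| = |D − B| = 34.577.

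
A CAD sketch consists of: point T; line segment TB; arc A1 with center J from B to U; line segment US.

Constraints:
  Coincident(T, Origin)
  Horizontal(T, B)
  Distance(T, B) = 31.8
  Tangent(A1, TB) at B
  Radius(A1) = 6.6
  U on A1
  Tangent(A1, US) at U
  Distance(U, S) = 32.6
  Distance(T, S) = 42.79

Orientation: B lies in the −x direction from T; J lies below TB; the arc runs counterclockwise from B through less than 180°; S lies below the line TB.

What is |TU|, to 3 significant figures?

38.7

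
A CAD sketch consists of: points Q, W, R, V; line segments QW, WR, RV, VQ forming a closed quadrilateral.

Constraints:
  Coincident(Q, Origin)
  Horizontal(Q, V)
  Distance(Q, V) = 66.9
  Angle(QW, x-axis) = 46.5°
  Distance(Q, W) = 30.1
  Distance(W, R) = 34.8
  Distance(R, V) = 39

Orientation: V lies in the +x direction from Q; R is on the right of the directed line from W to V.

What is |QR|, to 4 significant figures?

31.97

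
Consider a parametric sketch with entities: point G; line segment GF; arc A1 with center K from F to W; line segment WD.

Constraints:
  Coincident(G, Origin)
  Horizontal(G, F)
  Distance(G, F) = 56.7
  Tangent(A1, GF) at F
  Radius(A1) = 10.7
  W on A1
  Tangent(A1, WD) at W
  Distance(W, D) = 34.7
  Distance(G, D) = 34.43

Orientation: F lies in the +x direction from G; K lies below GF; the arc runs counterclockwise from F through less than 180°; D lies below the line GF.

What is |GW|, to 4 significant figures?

49.79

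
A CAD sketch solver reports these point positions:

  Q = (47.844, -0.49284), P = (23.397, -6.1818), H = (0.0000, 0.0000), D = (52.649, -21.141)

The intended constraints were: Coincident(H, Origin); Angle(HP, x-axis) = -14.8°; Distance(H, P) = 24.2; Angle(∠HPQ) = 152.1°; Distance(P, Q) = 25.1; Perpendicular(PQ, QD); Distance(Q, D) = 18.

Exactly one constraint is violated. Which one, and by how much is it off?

Distance(Q, D) = 18 — off by 3.20.

H = (0.00, 0.00) ✓; HP at -14.80° ✓; |HP| = 24.20 ✓; ∠HPQ = 152.1° ✓; |PQ| = 25.10 ✓; ∠(PQ, QD) = 90.00° ✓; |QD| = 21.20 ✗.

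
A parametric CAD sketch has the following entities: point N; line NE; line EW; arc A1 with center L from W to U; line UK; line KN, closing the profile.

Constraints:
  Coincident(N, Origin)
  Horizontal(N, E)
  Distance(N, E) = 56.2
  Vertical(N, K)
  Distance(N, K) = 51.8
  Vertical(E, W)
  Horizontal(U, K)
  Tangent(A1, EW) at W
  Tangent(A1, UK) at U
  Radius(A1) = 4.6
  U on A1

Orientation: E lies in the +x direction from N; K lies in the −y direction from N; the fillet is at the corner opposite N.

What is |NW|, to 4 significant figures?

73.39

N is at the origin; NE is horizontal with |NE| = 56.2 and E on the +x side, so E = (56.20, 0.000). N and K share the same x with |NK| = 51.8 and K on the −y side, so K = (0.000, -51.80). The virtual corner opposite N is at (56.20, -51.80). Since A1 is tangent to EW there, LW ⟂ EW and the tangent condition forces LU to be normal to UK, with radius 4.6, so the center L sits 4.6 in from both sides at L = (51.60, -47.20). That places the tangent points at W = (56.20, -47.20) on EW and U = (51.60, -51.80) on UK. Then |NW| = |W − N| = 73.39.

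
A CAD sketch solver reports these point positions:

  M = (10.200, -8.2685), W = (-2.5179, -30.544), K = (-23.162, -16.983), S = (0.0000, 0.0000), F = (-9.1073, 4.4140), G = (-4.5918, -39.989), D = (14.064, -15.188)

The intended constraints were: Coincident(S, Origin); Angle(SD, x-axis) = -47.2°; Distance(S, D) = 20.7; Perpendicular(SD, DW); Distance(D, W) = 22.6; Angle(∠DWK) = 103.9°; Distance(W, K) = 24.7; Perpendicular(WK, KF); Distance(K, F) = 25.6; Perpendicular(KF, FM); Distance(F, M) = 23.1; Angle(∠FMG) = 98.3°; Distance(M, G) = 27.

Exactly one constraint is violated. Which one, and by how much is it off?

Distance(M, G) = 27 — off by 8.00.

S = (0.00, 0.00) ✓; SD at -47.20° ✓; |SD| = 20.70 ✓; ∠(SD, DW) = 90.00° ✓; |DW| = 22.60 ✓; ∠DWK = 103.9° ✓; |WK| = 24.70 ✓; ∠(WK, KF) = 90.00° ✓; |KF| = 25.60 ✓; ∠(KF, FM) = 90.00° ✓; |FM| = 23.10 ✓; ∠FMG = 98.30° ✓; |MG| = 35.00 ✗.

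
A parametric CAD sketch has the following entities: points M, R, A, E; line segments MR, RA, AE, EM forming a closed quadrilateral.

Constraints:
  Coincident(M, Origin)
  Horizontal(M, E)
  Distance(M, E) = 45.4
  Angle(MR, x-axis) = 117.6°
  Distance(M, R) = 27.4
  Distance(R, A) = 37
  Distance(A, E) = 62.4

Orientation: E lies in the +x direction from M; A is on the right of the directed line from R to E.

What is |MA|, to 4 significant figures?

20.14

M is at the origin; ME is horizontal with |ME| = 45.4 and E in +x, so E = (45.4, 0). MR runs at 117.6° with |MR| = 27.4, so R = (-12.69, 24.28). A is determined by |RA| = 37.0 and |AE| = 62.4 together: it lies at the intersection of circle(R, 37.0) and circle(E, 62.4). With |RE| = 62.96, the foot of the radical line on RE is 11.43 from R and the perpendicular offset is √(37.0² − 11.43²) = 35.19. Taking the right-of-RE solution: A = (-15.72, -12.59).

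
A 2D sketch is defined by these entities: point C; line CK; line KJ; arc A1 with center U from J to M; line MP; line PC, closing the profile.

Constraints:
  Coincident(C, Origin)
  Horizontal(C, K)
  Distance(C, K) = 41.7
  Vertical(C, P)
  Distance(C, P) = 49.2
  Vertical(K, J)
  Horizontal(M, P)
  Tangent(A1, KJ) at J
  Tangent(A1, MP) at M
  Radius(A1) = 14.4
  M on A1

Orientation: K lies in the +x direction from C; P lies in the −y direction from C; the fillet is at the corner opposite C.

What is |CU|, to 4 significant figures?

44.23

C and P share the same x with |CP| = 49.2 and P on the −y side, so P = (0.000, -49.20). The virtual corner opposite C is at (41.70, -49.20). Since A1 is tangent to KJ there, UJ ⟂ KJ and A1 meets MP tangentially, so UM is at right angles to MP, with radius 14.4, so the center U sits 14.4 in from both sides at U = (27.30, -34.80). Then |CU| = |U − C| = 44.23.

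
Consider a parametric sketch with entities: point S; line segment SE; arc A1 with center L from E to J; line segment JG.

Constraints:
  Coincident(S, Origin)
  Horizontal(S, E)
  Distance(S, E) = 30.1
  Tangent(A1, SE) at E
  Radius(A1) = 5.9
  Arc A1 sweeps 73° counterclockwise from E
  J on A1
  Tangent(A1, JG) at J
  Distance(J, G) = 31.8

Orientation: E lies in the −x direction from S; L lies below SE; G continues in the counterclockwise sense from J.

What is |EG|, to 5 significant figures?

37.674

S is at the origin; SE is horizontal with |SE| = 30.1 and E on the −x side, so E = (-30.100, 0.0000). Tangency of A1 to SE means the radius LE is perpendicular to SE, so L = E + (0, -5.9) = (-30.100, -5.9000). On A1, E sits at bearing 90° from L; a 73° counterclockwise sweep puts J at bearing 163°, so J = L + 5.9·(cos 163°, sin 163°) = (-35.742, -4.1750). The tangent condition forces LJ to be normal to JG, so JG runs along (−sin 163°, cos 163°); with |JG| = 31.8, G = (-45.040, -34.585). Then |EG| = |G − E| = 37.674.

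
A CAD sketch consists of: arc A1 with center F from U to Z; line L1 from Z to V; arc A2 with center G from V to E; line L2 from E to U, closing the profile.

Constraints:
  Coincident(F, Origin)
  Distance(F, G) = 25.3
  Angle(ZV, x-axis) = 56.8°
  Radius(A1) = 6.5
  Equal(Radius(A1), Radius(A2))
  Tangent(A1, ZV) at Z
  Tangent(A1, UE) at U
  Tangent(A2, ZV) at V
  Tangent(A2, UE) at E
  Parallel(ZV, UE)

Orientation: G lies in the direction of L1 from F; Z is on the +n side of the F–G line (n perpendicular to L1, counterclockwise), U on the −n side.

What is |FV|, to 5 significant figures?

26.122

The slot axis is L1's direction at 56.8°, so u = (cos 56.8°, sin 56.8°) = (0.54756, 0.83676) and n = (−sin 56.8°, cos 56.8°) = (-0.83676, 0.54756). F is at the origin and G lies 25.3 along u from F, so G = 25.3·u = (13.853, 21.170). Tangency of A1 to both parallel lines with radius 6.5 puts Z and U at F ± 6.5·n: Z = (-5.4390, 3.5592), U = (5.4390, -3.5592). Equal radii place V and E the same way about G: V = G + 6.5·n = (8.4144, 24.729), E = G − 6.5·n = (19.292, 17.611). Then |FV| = |V − F| = 26.122.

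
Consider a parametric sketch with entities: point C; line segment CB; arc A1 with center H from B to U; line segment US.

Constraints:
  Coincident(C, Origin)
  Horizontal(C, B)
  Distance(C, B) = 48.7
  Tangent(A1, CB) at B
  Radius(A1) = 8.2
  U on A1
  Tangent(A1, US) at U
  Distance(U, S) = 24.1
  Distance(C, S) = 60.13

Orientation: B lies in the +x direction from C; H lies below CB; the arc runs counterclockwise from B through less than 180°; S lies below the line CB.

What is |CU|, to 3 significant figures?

42.6

C is at the origin; C and B share the same y with |CB| = 48.7 and B on the +x side, so B = (48.7, 0.00). A1 meets CB tangentially, so HB is at right angles to CB, so H = B + (0, -8.2) = (48.7, -8.20). Since HU ⟂ US (tangency), |HS| = √(8.2² + 24.1²) = 25.5 regardless of where U sits on A1. So S lies on both circle(C, 60.13) and circle(H, 25.5); the below-CB intersection is S = (49.8, -33.6). U is the foot of the tangent from S: U = (41.1, -11.2).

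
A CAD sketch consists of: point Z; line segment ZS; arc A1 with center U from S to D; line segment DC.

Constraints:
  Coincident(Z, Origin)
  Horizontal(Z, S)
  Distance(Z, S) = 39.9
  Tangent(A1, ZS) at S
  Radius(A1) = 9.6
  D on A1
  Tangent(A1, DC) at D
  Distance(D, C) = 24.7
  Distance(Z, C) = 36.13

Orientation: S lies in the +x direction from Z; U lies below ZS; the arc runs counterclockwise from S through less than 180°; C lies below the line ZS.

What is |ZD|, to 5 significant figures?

31.578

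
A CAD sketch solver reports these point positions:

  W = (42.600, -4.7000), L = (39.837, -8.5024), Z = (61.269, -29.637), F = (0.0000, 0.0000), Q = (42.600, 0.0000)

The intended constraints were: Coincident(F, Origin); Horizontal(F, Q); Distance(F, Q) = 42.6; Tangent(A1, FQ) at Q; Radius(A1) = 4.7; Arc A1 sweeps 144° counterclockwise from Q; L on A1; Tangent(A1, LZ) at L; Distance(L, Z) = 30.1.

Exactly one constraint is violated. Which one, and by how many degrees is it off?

Tangent(A1, LZ) at L — off by 8.60°.

F = (0.00, 0.00) ✓; F.y = 0.00, Q.y = 0.00 ✓; |FQ| = 42.60 ✓; ∠(WQ, QF) = 90.00° ✓; |WQ| = 4.700 ✓; bearing(W→L) − bearing(W→Q) = 144.0° ✓; |WL| = 4.700 ✓; ∠(WL, LZ) = 98.60° ✗; |LZ| = 30.10 ✓.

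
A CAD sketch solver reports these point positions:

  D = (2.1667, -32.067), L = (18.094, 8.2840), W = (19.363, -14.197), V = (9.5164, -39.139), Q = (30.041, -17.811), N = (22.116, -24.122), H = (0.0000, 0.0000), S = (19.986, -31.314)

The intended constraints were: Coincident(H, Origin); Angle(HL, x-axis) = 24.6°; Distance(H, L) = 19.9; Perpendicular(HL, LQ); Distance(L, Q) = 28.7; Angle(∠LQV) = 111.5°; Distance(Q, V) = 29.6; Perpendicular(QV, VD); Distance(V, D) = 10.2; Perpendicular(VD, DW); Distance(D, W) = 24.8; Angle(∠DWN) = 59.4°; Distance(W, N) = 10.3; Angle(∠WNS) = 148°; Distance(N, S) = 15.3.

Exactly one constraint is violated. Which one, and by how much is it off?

Distance(N, S) = 15.3 — off by 7.80.

H = (0.00, 0.00) ✓; HL at 24.60° ✓; |HL| = 19.90 ✓; ∠(HL, LQ) = 90.00° ✓; |LQ| = 28.70 ✓; ∠LQV = 111.5° ✓; |QV| = 29.60 ✓; ∠(QV, VD) = 90.00° ✓; |VD| = 10.20 ✓; ∠(VD, DW) = 90.00° ✓; |DW| = 24.80 ✓; ∠DWN = 59.40° ✓; |WN| = 10.30 ✓; ∠WNS = 148.0° ✓; |NS| = 7.501 ✗.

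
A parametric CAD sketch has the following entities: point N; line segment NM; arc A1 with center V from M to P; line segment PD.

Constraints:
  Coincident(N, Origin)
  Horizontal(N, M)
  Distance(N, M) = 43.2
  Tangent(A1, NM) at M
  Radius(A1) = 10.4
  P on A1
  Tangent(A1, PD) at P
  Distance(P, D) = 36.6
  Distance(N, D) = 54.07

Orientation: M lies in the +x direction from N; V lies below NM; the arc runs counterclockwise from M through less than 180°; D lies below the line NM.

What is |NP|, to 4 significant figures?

34.15

Checks: |NM| = 43.20 ✓; |VP| = 10.40 ✓; ∠(VP, PD) = 90.00° ✓; |PD| = 36.60 ✓; |ND| = 54.07 ✓.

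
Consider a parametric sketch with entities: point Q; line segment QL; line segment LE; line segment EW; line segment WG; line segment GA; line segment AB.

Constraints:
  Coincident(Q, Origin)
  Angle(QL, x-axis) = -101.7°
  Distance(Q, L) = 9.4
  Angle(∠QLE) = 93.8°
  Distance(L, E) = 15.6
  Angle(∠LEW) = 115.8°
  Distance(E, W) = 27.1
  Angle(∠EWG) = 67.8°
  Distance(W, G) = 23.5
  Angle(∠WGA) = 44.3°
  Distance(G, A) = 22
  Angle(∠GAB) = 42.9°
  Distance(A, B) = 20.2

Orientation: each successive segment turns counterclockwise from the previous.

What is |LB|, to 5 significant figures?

35.284

Q is at the origin; QL runs at -101.7° with length 9.4, so L = (-1.9062, -9.2047). ∠QLE = 93.8° gives LE at -15.500° from the x-axis; with |LE| = 15.6, E = (13.126, -13.374). ∠LEW = 115.8° gives EW at 48.700° from the x-axis; with |EW| = 27.1, W = (31.012, 6.9856). ∠EWG = 67.8° gives WG at 160.90° from the x-axis; with |WG| = 23.5, G = (8.8062, 14.675). ∠WGA = 44.3° gives GA at -63.400° from the x-axis; with |GA| = 22.0, A = (18.657, -4.9961). ∠GAB = 42.9° gives AB at 73.700° from the x-axis; with |AB| = 20.2, B = (24.326, 14.392). Then |LB| = |B − L| = 35.284.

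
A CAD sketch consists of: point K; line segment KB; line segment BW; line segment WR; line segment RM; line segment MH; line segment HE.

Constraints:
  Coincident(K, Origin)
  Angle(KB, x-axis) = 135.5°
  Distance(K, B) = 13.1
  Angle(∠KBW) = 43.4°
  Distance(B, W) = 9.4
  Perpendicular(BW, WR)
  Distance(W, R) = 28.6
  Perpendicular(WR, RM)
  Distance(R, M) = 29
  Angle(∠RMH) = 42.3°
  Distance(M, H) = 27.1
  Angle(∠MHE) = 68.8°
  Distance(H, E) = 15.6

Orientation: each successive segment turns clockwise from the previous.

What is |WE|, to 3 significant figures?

25.1

∠RMH = 42.3° gives MH at 41.2° from the x-axis; with |MH| = 27.1, H = (-9.10, -1.19). ∠MHE = 68.8° gives HE at -70.0° from the x-axis; with |HE| = 15.6, E = (-3.76, -15.8). Then |WE| = |E − W| = 25.1.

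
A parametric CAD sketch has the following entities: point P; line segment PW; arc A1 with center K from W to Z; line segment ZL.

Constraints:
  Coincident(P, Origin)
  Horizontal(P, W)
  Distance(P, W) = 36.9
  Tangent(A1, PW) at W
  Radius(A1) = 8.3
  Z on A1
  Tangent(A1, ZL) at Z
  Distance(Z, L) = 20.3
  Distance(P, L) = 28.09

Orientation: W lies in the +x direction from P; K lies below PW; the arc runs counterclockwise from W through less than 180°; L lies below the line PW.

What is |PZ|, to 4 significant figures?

30.18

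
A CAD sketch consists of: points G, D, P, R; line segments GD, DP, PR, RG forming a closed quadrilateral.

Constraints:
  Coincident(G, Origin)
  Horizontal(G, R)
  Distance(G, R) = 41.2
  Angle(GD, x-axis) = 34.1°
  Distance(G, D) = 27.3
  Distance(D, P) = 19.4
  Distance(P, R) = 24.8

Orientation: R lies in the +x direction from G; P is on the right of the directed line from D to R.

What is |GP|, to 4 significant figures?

16.89

Checks: |DP| = 19.40 ✓; |PR| = 24.80 ✓.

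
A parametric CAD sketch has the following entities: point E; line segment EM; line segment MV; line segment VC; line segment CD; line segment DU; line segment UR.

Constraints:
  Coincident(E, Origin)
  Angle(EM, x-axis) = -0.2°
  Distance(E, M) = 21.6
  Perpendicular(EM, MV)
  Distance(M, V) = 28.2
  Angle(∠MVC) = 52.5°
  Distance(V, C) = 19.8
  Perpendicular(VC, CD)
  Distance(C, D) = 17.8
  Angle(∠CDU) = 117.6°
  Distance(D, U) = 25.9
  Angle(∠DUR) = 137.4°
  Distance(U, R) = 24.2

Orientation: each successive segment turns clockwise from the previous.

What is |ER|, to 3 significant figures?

62.5

E is at the origin; EM runs at -0.2° with length 21.6, so M = (21.6, -0.0754). EM ⟂ MV, so MV runs at -90.2°; with |MV| = 28.2, V = (21.5, -28.3). ∠MVC = 52.5° gives VC at 142° from the x-axis; with |VC| = 19.8, C = (5.84, -16.2). The perpendicularity gives CD at right angles to VC, so CD runs at 52.3°; with |CD| = 17.8, D = (16.7, -2.08). ∠CDU = 117.6° gives DU at -10.1° from the x-axis; with |DU| = 25.9, U = (42.2, -6.63). ∠DUR = 137.4° gives UR at -52.7° from the x-axis; with |UR| = 24.2, R = (56.9, -25.9). Then |ER| = |R − E| = 62.5.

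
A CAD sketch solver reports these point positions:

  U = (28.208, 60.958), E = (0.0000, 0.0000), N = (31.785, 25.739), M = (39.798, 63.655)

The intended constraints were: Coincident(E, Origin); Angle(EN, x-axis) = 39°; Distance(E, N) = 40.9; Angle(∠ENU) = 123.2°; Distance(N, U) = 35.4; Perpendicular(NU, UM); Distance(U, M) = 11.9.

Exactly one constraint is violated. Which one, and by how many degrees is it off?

Perpendicular(NU, UM) — off by 7.30°.

E = (0.00, 0.00) ✓; EN at 39.00° ✓; |EN| = 40.90 ✓; ∠ENU = 123.2° ✓; |NU| = 35.40 ✓; ∠(NU, UM) = 82.70° ✗; |UM| = 11.90 ✓.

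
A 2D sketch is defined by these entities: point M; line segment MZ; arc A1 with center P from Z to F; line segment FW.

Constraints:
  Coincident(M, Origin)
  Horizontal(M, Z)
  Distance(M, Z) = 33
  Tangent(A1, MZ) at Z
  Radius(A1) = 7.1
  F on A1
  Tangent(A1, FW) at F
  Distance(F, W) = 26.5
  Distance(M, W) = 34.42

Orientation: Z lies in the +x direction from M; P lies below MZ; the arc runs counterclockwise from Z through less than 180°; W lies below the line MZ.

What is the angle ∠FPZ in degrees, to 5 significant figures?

70.405°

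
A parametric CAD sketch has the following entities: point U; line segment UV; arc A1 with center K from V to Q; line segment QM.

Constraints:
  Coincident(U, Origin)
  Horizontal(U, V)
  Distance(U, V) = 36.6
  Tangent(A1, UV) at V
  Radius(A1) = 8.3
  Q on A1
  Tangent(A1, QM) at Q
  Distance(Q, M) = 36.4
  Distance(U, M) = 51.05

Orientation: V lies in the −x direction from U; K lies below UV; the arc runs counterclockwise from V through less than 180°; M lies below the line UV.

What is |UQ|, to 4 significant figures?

45.54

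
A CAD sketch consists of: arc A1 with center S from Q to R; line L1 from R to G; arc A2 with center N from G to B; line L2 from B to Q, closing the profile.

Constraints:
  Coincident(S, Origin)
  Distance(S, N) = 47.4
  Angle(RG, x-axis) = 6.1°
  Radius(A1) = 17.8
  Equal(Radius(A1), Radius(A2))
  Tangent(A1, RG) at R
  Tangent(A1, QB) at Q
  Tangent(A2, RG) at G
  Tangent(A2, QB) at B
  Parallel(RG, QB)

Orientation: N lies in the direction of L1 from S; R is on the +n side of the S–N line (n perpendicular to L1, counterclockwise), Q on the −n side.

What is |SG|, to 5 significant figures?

50.632

The slot axis is L1's direction at 6.1°, so u = (cos 6.1°, sin 6.1°) = (0.99434, 0.10626) and n = (−sin 6.1°, cos 6.1°) = (-0.10626, 0.99434). S is at the origin and N lies 47.4 along u from S, so N = 47.4·u = (47.132, 5.0369). Tangency of A1 to both parallel lines with radius 17.8 puts R and Q at S ± 17.8·n: R = (-1.8915, 17.699), Q = (1.8915, -17.699). Equal radii place G and B the same way about N: G = N + 17.8·n = (45.240, 22.736), B = N − 17.8·n = (49.023, -12.662). Then |SG| = |G − S| = 50.632.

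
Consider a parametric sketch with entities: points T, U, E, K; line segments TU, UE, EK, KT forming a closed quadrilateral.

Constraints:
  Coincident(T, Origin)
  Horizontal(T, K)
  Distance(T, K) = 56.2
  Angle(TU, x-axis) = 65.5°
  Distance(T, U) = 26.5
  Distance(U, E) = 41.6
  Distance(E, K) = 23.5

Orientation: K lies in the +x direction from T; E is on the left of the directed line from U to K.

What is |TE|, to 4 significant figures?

57.48

T is at the origin; T and K share the same y with |TK| = 56.2 and K in +x, so K = (56.2, 0). TU runs at 65.5° with |TU| = 26.5, so U = (10.99, 24.11). E is determined by |UE| = 41.6 and |EK| = 23.5 together: it lies at the intersection of circle(U, 41.6) and circle(K, 23.5). With |UK| = 51.24, the foot of the radical line on UK is 37.12 from U and the perpendicular offset is √(41.6² − 37.12²) = 18.78. Taking the left-of-UK solution: E = (52.58, 23.22).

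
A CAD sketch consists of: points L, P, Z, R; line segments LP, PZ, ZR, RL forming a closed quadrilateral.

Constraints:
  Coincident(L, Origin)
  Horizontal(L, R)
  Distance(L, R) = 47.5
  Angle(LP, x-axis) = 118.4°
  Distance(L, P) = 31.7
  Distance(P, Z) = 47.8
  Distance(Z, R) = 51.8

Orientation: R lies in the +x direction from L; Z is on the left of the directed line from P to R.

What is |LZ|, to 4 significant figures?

55.77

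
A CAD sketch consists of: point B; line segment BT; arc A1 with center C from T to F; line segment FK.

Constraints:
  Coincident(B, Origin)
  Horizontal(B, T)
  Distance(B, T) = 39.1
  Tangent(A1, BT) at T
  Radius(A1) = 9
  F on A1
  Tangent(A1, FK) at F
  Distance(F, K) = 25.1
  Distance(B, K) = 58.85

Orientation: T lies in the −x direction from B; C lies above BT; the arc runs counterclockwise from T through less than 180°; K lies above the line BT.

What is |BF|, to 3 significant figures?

35.3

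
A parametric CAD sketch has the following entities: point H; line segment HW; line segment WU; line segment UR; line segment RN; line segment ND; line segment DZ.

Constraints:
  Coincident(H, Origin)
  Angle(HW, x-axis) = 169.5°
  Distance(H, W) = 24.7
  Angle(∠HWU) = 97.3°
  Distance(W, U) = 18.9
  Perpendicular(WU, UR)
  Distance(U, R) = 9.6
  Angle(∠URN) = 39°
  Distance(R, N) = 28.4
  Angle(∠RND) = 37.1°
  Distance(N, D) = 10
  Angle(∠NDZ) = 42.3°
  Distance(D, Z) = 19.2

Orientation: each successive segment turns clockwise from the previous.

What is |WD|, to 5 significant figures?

14.718

H is at the origin; HW runs at 169.5° with length 24.7, so W = (-24.286, 4.5012). ∠HWU = 97.3° gives WU at 86.800° from the x-axis; with |WU| = 18.9, U = (-23.231, 23.372). WU ⟂ UR, so UR runs at -3.2000°; with |UR| = 9.6, R = (-13.646, 22.836). ∠URN = 39.0° gives RN at -144.20° from the x-axis; with |RN| = 28.4, N = (-36.681, 6.2231). ∠RND = 37.1° gives ND at 72.900° from the x-axis; with |ND| = 10.0, D = (-33.740, 15.781). Then |WD| = |D − W| = 14.718.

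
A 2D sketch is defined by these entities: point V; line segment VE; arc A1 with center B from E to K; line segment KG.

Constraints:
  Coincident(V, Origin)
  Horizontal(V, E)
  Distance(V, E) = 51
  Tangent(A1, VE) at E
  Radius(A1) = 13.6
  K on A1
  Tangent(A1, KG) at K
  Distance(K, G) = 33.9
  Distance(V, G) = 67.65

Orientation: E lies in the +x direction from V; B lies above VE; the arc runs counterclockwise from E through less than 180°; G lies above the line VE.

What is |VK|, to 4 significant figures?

66.01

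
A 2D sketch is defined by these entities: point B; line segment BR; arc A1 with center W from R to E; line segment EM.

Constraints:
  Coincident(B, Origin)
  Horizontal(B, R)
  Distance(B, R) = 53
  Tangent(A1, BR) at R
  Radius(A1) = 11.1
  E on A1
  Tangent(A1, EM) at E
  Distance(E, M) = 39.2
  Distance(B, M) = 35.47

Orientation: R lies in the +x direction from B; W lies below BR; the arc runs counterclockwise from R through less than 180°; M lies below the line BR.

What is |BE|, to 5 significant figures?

45.280

B is at the origin; BR is horizontal with |BR| = 53.0 and R on the +x side, so R = (53.000, 0.0000). Since A1 is tangent to BR there, WR ⟂ BR, so W = R + (0, -11.1) = (53.000, -11.100). Since WE ⟂ EM (tangency), |WM| = √(11.1² + 39.2²) = 40.741 regardless of where E sits on A1. So M lies on both circle(B, 35.47) and circle(W, 40.741); the below-BR intersection is M = (17.399, -30.909). E is the foot of the tangent from M: E = (45.164, -3.2378).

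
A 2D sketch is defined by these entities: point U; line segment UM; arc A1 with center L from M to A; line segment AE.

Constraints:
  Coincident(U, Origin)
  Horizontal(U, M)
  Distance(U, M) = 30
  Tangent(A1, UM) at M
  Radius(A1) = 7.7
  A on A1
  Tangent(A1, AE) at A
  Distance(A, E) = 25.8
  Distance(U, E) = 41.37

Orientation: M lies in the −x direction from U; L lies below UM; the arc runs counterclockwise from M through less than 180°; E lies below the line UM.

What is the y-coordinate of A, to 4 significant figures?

-11.56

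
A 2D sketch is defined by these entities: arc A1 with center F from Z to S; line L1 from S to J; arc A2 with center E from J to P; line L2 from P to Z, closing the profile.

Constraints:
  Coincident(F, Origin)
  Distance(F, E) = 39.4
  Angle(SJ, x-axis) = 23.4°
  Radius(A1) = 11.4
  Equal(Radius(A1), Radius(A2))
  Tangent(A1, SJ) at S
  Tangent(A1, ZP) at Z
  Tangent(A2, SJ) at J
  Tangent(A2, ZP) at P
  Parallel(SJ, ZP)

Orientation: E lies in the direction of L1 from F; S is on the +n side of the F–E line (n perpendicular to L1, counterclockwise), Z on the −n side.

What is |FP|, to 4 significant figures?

41.02

The slot axis is L1's direction at 23.4°, so u = (cos 23.4°, sin 23.4°) = (0.9178, 0.3971) and n = (−sin 23.4°, cos 23.4°) = (-0.3971, 0.9178). F is at the origin and E lies 39.4 along u from F, so E = 39.4·u = (36.16, 15.65). Tangency of A1 to both parallel lines with radius 11.4 puts S and Z at F ± 11.4·n: S = (-4.527, 10.46), Z = (4.527, -10.46). Equal radii place J and P the same way about E: J = E + 11.4·n = (31.63, 26.11), P = E − 11.4·n = (40.69, 5.185). Then |FP| = |P − F| = 41.02.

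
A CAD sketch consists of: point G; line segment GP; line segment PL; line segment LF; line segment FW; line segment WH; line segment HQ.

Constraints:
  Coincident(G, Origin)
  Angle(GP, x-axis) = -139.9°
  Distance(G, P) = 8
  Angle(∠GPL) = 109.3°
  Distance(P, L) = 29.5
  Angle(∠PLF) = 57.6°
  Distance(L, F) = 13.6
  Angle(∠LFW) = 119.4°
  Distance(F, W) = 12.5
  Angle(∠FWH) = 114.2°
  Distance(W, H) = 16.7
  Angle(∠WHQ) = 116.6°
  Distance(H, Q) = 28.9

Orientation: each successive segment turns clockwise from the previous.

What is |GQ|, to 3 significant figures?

42.4

G is at the origin; GP runs at -139.9° with length 8.0, so P = (-6.12, -5.15). ∠GPL = 109.3° gives PL at 149° from the x-axis; with |PL| = 29.5, L = (-31.5, 9.86). ∠PLF = 57.6° gives LF at 27.0° from the x-axis; with |LF| = 13.6, F = (-19.4, 16.0). ∠LFW = 119.4° gives FW at -33.6° from the x-axis; with |FW| = 12.5, W = (-8.98, 9.12). ∠FWH = 114.2° gives WH at -99.4° from the x-axis; with |WH| = 16.7, H = (-11.7, -7.36). ∠WHQ = 116.6° gives HQ at -163° from the x-axis; with |HQ| = 28.9, Q = (-39.3, -15.9). Then |GQ| = |Q − G| = 42.4.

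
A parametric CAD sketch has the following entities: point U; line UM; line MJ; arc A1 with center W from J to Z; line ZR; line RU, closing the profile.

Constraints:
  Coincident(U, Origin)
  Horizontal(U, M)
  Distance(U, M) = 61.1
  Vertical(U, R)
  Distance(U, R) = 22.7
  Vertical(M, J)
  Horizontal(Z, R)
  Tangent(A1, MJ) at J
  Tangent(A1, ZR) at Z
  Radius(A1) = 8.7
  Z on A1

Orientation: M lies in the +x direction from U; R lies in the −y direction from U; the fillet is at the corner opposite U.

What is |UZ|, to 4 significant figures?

57.11

U is at the origin; UM is horizontal with |UM| = 61.1 and M on the +x side, so M = (61.10, 0.000). UR is vertical with |UR| = 22.7 and R on the −y side, so R = (0.000, -22.70). The virtual corner opposite U is at (61.10, -22.70). A1 meets MJ tangentially, so WJ is at right angles to MJ and the tangent condition forces WZ to be normal to ZR, with radius 8.7, so the center W sits 8.7 in from both sides at W = (52.40, -14.00). That places the tangent points at J = (61.10, -14.00) on MJ and Z = (52.40, -22.70) on ZR. Then |UZ| = |Z − U| = 57.11.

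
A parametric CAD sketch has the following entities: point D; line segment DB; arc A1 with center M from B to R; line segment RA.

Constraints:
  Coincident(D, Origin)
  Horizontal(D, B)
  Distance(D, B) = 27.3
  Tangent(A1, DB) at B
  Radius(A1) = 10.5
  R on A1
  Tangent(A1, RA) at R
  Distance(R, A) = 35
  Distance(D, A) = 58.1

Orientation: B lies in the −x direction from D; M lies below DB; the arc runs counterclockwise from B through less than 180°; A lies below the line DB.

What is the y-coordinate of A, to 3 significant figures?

-46.2

Checks: ∠(MB, BD) = 90.00° ✓; |MB| = 10.50 ✓; |MR| = 10.50 ✓; ∠(MR, RA) = 90.00° ✓; |RA| = 35.00 ✓; |DA| = 58.10 ✓.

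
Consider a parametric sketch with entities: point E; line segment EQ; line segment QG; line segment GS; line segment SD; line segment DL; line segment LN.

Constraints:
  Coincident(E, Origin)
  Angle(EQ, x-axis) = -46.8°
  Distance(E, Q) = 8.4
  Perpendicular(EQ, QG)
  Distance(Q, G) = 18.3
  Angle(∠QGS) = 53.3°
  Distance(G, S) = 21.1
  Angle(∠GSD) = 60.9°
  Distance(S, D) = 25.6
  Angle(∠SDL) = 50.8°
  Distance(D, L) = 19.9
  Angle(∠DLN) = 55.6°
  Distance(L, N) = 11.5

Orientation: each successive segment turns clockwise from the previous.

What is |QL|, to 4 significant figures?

14.47

E is at the origin; EQ runs at -46.8° with length 8.4, so Q = (5.750, -6.123). The perpendicularity gives QG at right angles to EQ, so QG runs at -136.8°; with |QG| = 18.3, G = (-7.590, -18.65). ∠QGS = 53.3° gives GS at 96.50° from the x-axis; with |GS| = 21.1, S = (-9.979, 2.314). ∠GSD = 60.9° gives SD at -22.60° from the x-axis; with |SD| = 25.6, D = (13.66, -7.524). ∠SDL = 50.8° gives DL at -151.8° from the x-axis; with |DL| = 19.9, L = (-3.882, -16.93). Then |QL| = |L − Q| = 14.47.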